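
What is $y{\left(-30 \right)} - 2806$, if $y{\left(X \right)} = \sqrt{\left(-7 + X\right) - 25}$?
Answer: $-2806 + i \sqrt{62} \approx -2806.0 + 7.874 i$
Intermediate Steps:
$y{\left(X \right)} = \sqrt{-32 + X}$
$y{\left(-30 \right)} - 2806 = \sqrt{-32 - 30} - 2806 = \sqrt{-62} - 2806 = i \sqrt{62} - 2806 = -2806 + i \sqrt{62}$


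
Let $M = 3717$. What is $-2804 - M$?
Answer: $-6521$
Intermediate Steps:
$-2804 - M = -2804 - 3717 = -6521$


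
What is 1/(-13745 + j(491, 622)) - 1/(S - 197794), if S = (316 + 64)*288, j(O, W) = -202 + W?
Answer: -75029/1177317050 ≈ -6.3729e-5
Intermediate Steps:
S = 109440 (S = 380*288 = 109440)
1/(-13745 + j(491, 622)) - 1/(S - 197794) = 1/(-13745 + (-202 + 622)) - 1/(109440 - 197794) = 1/(-13745 + 420) - 1/(-88354) = 1/(-13325) - 1*(-1/88354) = -1/13325 + 1/88354 = -75029/1177317050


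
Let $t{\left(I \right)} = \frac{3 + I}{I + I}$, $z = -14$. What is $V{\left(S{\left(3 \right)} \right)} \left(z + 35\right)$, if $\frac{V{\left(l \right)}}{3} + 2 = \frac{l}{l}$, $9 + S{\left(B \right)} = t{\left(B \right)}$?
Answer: $-63$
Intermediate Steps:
$t{\left(I \right)} = \frac{3 + I}{2 I}$
$S{\left(B \right)} = -9 + \frac{3 + B}{2 B}$
$V{\left(l \right)} = -3$ ($V{\left(l \right)} = -6 + 3 \frac{l}{l} = -6 + 3 \cdot 1 = -6 + 3 = -3$)
$V{\left(S{\left(3 \right)} \right)} \left(z + 35\right) = - 3 \left(-14 + 35\right) = \left(-3\right) 21 = -63$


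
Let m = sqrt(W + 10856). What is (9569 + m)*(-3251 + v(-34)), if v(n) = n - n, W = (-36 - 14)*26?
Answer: -31108819 - 6502*sqrt(2389) ≈ -3.1427e+7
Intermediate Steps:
W = -1300 (W = -50*26 = -1300)
m = 2*sqrt(2389) (m = sqrt(-1300 + 10856) = sqrt(9556) = 2*sqrt(2389) ≈ 97.755)
v(n) = 0
(9569 + m)*(-3251 + v(-34)) = (9569 + 2*sqrt(2389))*(-3251 + 0) = (9569 + 2*sqrt(2389))*(-3251) = -31108819 - 6502*sqrt(2389)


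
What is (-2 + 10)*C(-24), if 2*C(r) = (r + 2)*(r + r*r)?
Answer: -48576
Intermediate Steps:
C(r) = (2 + r)*(r + r²)/2 (C(r) = ((r + 2)*(r + r*r))/2 = ((2 + r)*(r + r²))/2 = (2 + r)*(r + r²)/2)
(-2 + 10)*C(-24) = (-2 + 10)*((½)*(-24)*(2 + (-24)² + 3*(-24))) = 8*((½)*(-24)*(2 + 576 - 72)) = 8*((½)*(-24)*506) = 8*(-6072) = -48576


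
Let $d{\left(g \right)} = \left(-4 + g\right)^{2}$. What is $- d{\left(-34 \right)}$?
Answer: $-1444$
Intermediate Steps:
$- d{\left(-34 \right)} = - \left(-4 - 34\right)^{2} = - \left(-38\right)^{2} = \left(-1\right) 1444 = -1444$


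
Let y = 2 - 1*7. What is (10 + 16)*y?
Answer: -130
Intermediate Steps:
y = -5 (y = 2 - 7 = -5)
(10 + 16)*y = (10 + 16)*(-5) = 26*(-5) = -130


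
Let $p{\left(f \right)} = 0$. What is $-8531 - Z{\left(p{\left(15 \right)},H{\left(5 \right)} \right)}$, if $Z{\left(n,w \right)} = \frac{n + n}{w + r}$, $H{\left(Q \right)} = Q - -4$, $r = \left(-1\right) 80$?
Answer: $-8531$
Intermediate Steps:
$r = -80$
$H{\left(Q \right)} = 4 + Q$ ($H{\left(Q \right)} = Q + 4 = 4 + Q$)
$Z{\left(n,w \right)} = \frac{2 n}{-80 + w}$ ($Z{\left(n,w \right)} = \frac{n + n}{w - 80} = \frac{2 n}{-80 + w}$)
$-8531 - Z{\left(p{\left(15 \right)},H{\left(5 \right)} \right)} = -8531 - 2 \cdot 0 \frac{1}{-80 + \left(4 + 5\right)} = -8531 - 2 \cdot 0 \frac{1}{-80 + 9} = -8531 - 2 \cdot 0 \frac{1}{-71} = -8531 - 2 \cdot 0 \left(- \frac{1}{71}\right) = -8531 - 0 = -8531 + 0 = -8531$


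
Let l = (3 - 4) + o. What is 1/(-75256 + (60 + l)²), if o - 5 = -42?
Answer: -1/74772 ≈ -1.3374e-5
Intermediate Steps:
o = -37 (o = 5 - 42 = -37)
l = -38 (l = (3 - 4) - 37 = -1 - 37 = -38)
1/(-75256 + (60 + l)²) = 1/(-75256 + (60 - 38)²) = 1/(-75256 + 22²) = 1/(-75256 + 484) = 1/(-74772) = -1/74772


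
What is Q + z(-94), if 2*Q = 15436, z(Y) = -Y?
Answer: 7812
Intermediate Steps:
Q = 7718 (Q = (½)*15436 = 7718)
Q + z(-94) = 7718 - 1*(-94) = 7718 + 94 = 7812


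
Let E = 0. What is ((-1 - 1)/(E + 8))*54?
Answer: -27/2 ≈ -13.500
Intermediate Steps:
((-1 - 1)/(E + 8))*54 = ((-1 - 1)/(0 + 8))*54 = -2/8*54 = -2*1/8*54 = -1/4*54 = -27/2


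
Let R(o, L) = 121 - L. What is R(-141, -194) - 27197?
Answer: -26882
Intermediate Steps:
R(-141, -194) - 27197 = (121 - 1*(-194)) - 27197 = (121 + 194) - 27197 = 315 - 27197 = -26882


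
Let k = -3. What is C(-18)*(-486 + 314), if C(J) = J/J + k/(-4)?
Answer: -301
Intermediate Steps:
C(J) = 7/4 (C(J) = J/J - 3/(-4) = 1 - 3*(-¼) = 1 + ¾ = 7/4)
C(-18)*(-486 + 314) = 7*(-486 + 314)/4 = (7/4)*(-172) = -301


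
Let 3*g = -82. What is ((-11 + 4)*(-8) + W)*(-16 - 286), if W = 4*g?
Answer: 48320/3 ≈ 16107.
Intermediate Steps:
g = -82/3 (g = (1/3)*(-82) = -82/3 ≈ -27.333)
W = -328/3 (W = 4*(-82/3) = -328/3 ≈ -109.33)
((-11 + 4)*(-8) + W)*(-16 - 286) = ((-11 + 4)*(-8) - 328/3)*(-16 - 286) = (-7*(-8) - 328/3)*(-302) = (56 - 328/3)*(-302) = -160/3*(-302) = 48320/3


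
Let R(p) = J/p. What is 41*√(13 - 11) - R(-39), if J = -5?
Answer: -5/39 + 41*√2 ≈ 57.855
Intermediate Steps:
R(p) = -5/p
41*√(13 - 11) - R(-39) = 41*√(13 - 11) - (-5)/(-39) = 41*√2 - (-5)*(-1)/39 = 41*√2 - 1*5/39 = 41*√2 - 5/39 = -5/39 + 41*√2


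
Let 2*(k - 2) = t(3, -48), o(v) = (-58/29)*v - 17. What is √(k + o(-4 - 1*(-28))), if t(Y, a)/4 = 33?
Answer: √3 ≈ 1.7320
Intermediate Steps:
t(Y, a) = 132 (t(Y, a) = 4*33 = 132)
o(v) = -17 - 2*v (o(v) = (-58*1/29)*v - 17 = -2*v - 17 = -17 - 2*v)
k = 68 (k = 2 + (½)*132 = 2 + 66 = 68)
√(k + o(-4 - 1*(-28))) = √(68 + (-17 - 2*(-4 - 1*(-28)))) = √(68 + (-17 - 2*(-4 + 28))) = √(68 + (-17 - 2*24)) = √(68 + (-17 - 48)) = √(68 - 65) = √3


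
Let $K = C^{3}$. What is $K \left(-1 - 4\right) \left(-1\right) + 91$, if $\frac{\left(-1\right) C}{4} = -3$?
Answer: $8731$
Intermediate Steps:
$C = 12$ ($C = \left(-4\right) \left(-3\right) = 12$)
$K = 1728$ ($K = 12^{3} = 1728$)
$K \left(-1 - 4\right) \left(-1\right) + 91 = 1728 \left(-1 - 4\right) \left(-1\right) + 91 = 1728 \left(\left(-5\right) \left(-1\right)\right) + 91 = 1728 \cdot 5 + 91 = 8640 + 91 = 8731$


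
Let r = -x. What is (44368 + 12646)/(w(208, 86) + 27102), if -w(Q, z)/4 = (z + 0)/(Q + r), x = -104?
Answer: 2223546/1056935 ≈ 2.1038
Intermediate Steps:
r = 104 (r = -1*(-104) = 104)
w(Q, z) = -4*z/(104 + Q) (w(Q, z) = -4*(z + 0)/(Q + 104) = -4*z/(104 + Q))
(44368 + 12646)/(w(208, 86) + 27102) = (44368 + 12646)/(-4*86/(104 + 208) + 27102) = 57014/(-4*86/312 + 27102) = 57014/(-4*86*1/312 + 27102) = 57014/(-43/39 + 27102) = 57014/(1056935/39) = 57014*(39/1056935) = 2223546/1056935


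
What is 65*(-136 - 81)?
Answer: -14105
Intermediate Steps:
65*(-136 - 81) = 65*(-217) = -14105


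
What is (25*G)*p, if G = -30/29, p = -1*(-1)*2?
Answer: -1500/29 ≈ -51.724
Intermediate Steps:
p = 2 (p = 1*2 = 2)
G = -30/29 (G = -30*1/29 = -30/29 ≈ -1.0345)
(25*G)*p = (25*(-30/29))*2 = -750/29*2 = -1500/29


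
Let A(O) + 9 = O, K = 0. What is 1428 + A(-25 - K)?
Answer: 1394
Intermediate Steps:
A(O) = -9 + O
1428 + A(-25 - K) = 1428 + (-9 + (-25 - 1*0)) = 1428 + (-9 + (-25 + 0)) = 1428 + (-9 - 25) = 1428 - 34 = 1394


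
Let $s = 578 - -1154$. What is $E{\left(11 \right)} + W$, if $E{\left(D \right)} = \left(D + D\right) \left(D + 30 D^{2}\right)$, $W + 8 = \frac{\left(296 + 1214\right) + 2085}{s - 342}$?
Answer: $\frac{22266851}{278} \approx 80097.0$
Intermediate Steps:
$s = 1732$ ($s = 578 + 1154 = 1732$)
$W = - \frac{1505}{278}$ ($W = -8 + \frac{\left(296 + 1214\right) + 2085}{1732 - 342} = -8 + \frac{1510 + 2085}{1390} = -8 + 3595 \cdot \frac{1}{1390} = -8 + \frac{719}{278} = - \frac{1505}{278} \approx -5.4137$)
$E{\left(D \right)} = 2 D \left(D + 30 D^{2}\right)$
$E{\left(11 \right)} + W = 11^{2} \left(2 + 60 \cdot 11\right) - \frac{1505}{278} = 121 \left(2 + 660\right) - \frac{1505}{278} = 121 \cdot 662 - \frac{1505}{278} = 80102 - \frac{1505}{278} = \frac{22266851}{278}$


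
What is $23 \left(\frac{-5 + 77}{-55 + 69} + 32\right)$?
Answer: $\frac{5980}{7} \approx 854.29$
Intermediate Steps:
$23 \left(\frac{-5 + 77}{-55 + 69} + 32\right) = 23 \left(\frac{72}{14} + 32\right) = 23 \left(72 \cdot \frac{1}{14} + 32\right) = 23 \left(\frac{36}{7} + 32\right) = 23 \cdot \frac{260}{7} = \frac{5980}{7}$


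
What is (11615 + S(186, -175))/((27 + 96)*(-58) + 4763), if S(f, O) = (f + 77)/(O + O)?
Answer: -4064987/829850 ≈ -4.8985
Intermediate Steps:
S(f, O) = (77 + f)/(2*O) (S(f, O) = (77 + f)/((2*O)) = (77 + f)*(1/(2*O)) = (77 + f)/(2*O))
(11615 + S(186, -175))/((27 + 96)*(-58) + 4763) = (11615 + (1/2)*(77 + 186)/(-175))/((27 + 96)*(-58) + 4763) = (11615 + (1/2)*(-1/175)*263)/(123*(-58) + 4763) = (11615 - 263/350)/(-7134 + 4763) = (4064987/350)/(-2371) = (4064987/350)*(-1/2371) = -4064987/829850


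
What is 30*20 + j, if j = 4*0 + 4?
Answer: 604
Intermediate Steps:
j = 4 (j = 0 + 4 = 4)
30*20 + j = 30*20 + 4 = 600 + 4 = 604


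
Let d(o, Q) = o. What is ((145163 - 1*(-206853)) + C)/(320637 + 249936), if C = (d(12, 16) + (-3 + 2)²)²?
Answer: 117395/190191 ≈ 0.61725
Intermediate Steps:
C = 169 (C = (12 + (-3 + 2)²)² = (12 + (-1)²)² = (12 + 1)² = 13² = 169)
((145163 - 1*(-206853)) + C)/(320637 + 249936) = ((145163 - 1*(-206853)) + 169)/(320637 + 249936) = ((145163 + 206853) + 169)/570573 = (352016 + 169)*(1/570573) = 352185*(1/570573) = 117395/190191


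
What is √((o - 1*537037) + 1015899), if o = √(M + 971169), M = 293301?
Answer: √(478862 + √1264470) ≈ 692.81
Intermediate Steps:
o = √1264470 (o = √(293301 + 971169) = √1264470 ≈ 1124.5)
√((o - 1*537037) + 1015899) = √((√1264470 - 1*537037) + 1015899) = √((√1264470 - 537037) + 1015899) = √((-537037 + √1264470) + 1015899) = √(478862 + √1264470)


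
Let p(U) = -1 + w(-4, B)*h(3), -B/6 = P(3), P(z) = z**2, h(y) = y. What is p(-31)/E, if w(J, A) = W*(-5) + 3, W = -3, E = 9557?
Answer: 53/9557 ≈ 0.0055457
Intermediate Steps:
B = -54 (B = -6*3**2 = -6*9 = -54)
w(J, A) = 18 (w(J, A) = -3*(-5) + 3 = 15 + 3 = 18)
p(U) = 53 (p(U) = -1 + 18*3 = -1 + 54 = 53)
p(-31)/E = 53/9557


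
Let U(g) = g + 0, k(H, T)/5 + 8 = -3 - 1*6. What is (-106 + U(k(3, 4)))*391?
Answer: -74681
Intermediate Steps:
k(H, T) = -85 (k(H, T) = -40 + 5*(-3 - 1*6) = -40 + 5*(-3 - 6) = -40 + 5*(-9) = -40 - 45 = -85)
U(g) = g
(-106 + U(k(3, 4)))*391 = (-106 - 85)*391 = -191*391 = -74681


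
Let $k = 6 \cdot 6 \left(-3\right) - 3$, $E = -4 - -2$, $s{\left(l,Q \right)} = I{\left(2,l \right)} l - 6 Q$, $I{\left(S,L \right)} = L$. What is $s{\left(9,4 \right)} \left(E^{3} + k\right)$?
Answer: $-6783$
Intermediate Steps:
$s{\left(l,Q \right)} = l^{2} - 6 Q$ ($s{\left(l,Q \right)} = l l - 6 Q = l^{2} - 6 Q$)
$E = -2$ ($E = -4 + 2 = -2$)
$k = -111$ ($k = 6 \left(-18\right) - 3 = -108 - 3 = -111$)
$s{\left(9,4 \right)} \left(E^{3} + k\right) = \left(9^{2} - 24\right) \left(\left(-2\right)^{3} - 111\right) = \left(81 - 24\right) \left(-8 - 111\right) = 57 \left(-119\right) = -6783$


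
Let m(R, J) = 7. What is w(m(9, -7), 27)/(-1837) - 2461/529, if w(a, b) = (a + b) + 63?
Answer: -198790/42251 ≈ -4.7050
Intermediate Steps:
w(a, b) = 63 + a + b
w(m(9, -7), 27)/(-1837) - 2461/529 = (63 + 7 + 27)/(-1837) - 2461/529 = 97*(-1/1837) - 2461*1/529 = -97/1837 - 107/23 = -198790/42251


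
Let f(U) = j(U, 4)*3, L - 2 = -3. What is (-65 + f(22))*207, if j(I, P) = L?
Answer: -14076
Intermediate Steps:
L = -1 (L = 2 - 3 = -1)
j(I, P) = -1
f(U) = -3 (f(U) = -1*3 = -3)
(-65 + f(22))*207 = (-65 - 3)*207 = -68*207 = -14076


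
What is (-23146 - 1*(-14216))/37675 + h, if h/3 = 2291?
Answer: 51786269/7535 ≈ 6872.8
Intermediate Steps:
h = 6873 (h = 3*2291 = 6873)
(-23146 - 1*(-14216))/37675 + h = (-23146 - 1*(-14216))/37675 + 6873 = (-23146 + 14216)*(1/37675) + 6873 = -8930*1/37675 + 6873 = -1786/7535 + 6873 = 51786269/7535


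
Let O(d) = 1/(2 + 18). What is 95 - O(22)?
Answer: 1899/20 ≈ 94.950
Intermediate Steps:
O(d) = 1/20
95 - O(22) = 95 - 1*1/20 = 95 - 1/20 = 1899/20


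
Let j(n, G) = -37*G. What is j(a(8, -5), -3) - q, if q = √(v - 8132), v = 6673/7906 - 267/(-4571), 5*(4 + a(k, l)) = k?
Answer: 111 - I*√10619039438749640122/36138326 ≈ 111.0 - 90.173*I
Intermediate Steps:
a(k, l) = -4 + k/5
v = 32613185/36138326 (v = 6673*(1/7906) - 267*(-1/4571) = 6673/7906 + 267/4571 = 32613185/36138326 ≈ 0.90245)
q = I*√10619039438749640122/36138326 (q = √(32613185/36138326 - 8132) = √(-293844253847/36138326) = I*√10619039438749640122/36138326 ≈ 90.173*I)
j(a(8, -5), -3) - q = -37*(-3) - I*√10619039438749640122/36138326 = 111 - I*√10619039438749640122/36138326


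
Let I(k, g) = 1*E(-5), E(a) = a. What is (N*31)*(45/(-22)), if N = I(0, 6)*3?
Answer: 20925/22 ≈ 951.14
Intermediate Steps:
I(k, g) = -5 (I(k, g) = 1*(-5) = -5)
N = -15 (N = -5*3 = -15)
(N*31)*(45/(-22)) = (-15*31)*(45/(-22)) = -20925*(-1)/22 = -465*(-45/22) = 20925/22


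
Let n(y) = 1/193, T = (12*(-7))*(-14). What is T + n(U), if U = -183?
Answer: 226969/193 ≈ 1176.0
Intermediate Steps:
T = 1176 (T = -84*(-14) = 1176)
n(y) = 1/193
T + n(U) = 1176 + 1/193 = 226969/193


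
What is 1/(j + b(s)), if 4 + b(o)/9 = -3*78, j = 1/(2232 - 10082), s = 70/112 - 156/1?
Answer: -7850/16814701 ≈ -0.00046685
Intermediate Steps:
s = -1243/8 (s = 70*(1/112) - 156*1 = 5/8 - 156 = -1243/8 ≈ -155.38)
j = -1/7850 (j = 1/(-7850) = -1/7850 ≈ -0.00012739)
b(o) = -2142 (b(o) = -36 + 9*(-3*78) = -36 + 9*(-234) = -36 - 2106 = -2142)
1/(j + b(s)) = 1/(-1/7850 - 2142) = 1/(-16814701/7850) = -7850/16814701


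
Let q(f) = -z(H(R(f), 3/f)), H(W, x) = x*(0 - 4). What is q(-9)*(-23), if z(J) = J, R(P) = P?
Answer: 92/3 ≈ 30.667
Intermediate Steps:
H(W, x) = -4*x (H(W, x) = x*(-4) = -4*x)
q(f) = 12/f (q(f) = -(-4)*3/f = -(-12)/f = 12/f)
q(-9)*(-23) = (12/(-9))*(-23) = (12*(-1/9))*(-23) = -4/3*(-23) = 92/3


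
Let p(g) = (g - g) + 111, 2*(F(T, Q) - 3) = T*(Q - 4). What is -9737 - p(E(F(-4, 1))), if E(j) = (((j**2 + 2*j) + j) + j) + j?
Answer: -9848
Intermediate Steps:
F(T, Q) = 3 + T*(-4 + Q)/2 (F(T, Q) = 3 + (T*(Q - 4))/2 = 3 + (T*(-4 + Q))/2 = 3 + T*(-4 + Q)/2)
E(j) = j**2 + 5*j (E(j) = ((j**2 + 3*j) + j) + j = (j**2 + 4*j) + j = j**2 + 5*j)
p(g) = 111 (p(g) = 0 + 111 = 111)
-9737 - p(E(F(-4, 1))) = -9737 - 1*111 = -9737 - 111 = -9848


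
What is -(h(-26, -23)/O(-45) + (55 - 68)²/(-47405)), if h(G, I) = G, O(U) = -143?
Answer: -92951/521455 ≈ -0.17825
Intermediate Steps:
-(h(-26, -23)/O(-45) + (55 - 68)²/(-47405)) = -(-26/(-143) + (55 - 68)²/(-47405)) = -(-26*(-1/143) + (-13)²*(-1/47405)) = -(2/11 + 169*(-1/47405)) = -(2/11 - 169/47405) = -1*92951/521455 = -92951/521455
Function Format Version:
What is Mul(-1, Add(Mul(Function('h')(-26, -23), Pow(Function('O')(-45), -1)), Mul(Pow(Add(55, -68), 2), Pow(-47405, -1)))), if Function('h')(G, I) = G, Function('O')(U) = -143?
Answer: Rational(-92951, 521455) ≈ -0.17825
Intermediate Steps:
Mul(-1, Add(Mul(Function('h')(-26, -23), Pow(Function('O')(-45), -1)), Mul(Pow(Add(55, -68), 2), Pow(-47405, -1)))) = Mul(-1, Add(Mul(-26, Pow(-143, -1)), Mul(Pow(Add(55, -68), 2), Pow(-47405, -1)))) = Mul(-1, Add(Mul(-26, Rational(-1, 143)), Mul(Pow(-13, 2), Rational(-1, 47405)))) = Mul(-1, Add(Rational(2, 11), Mul(169, Rational(-1, 47405)))) = Mul(-1, Add(Rational(2, 11), Rational(-169, 47405))) = Mul(-1, Rational(92951, 521455)) = Rational(-92951, 521455)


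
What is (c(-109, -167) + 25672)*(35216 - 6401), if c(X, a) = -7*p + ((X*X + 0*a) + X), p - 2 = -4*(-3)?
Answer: 1076124990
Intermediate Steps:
p = 14 (p = 2 - 4*(-3) = 2 + 12 = 14)
c(X, a) = -98 + X + X² (c(X, a) = -7*14 + ((X*X + 0*a) + X) = -98 + ((X² + 0) + X) = -98 + (X² + X) = -98 + (X + X²) = -98 + X + X²)
(c(-109, -167) + 25672)*(35216 - 6401) = ((-98 - 109 + (-109)²) + 25672)*(35216 - 6401) = ((-98 - 109 + 11881) + 25672)*28815 = (11674 + 25672)*28815 = 37346*28815 = 1076124990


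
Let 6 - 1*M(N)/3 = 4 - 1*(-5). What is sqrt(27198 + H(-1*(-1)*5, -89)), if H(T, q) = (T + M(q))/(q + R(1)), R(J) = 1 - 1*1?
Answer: sqrt(215435714)/89 ≈ 164.92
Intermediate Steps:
M(N) = -9 (M(N) = 18 - 3*(4 - 1*(-5)) = 18 - 3*(4 + 5) = 18 - 3*9 = 18 - 27 = -9)
R(J) = 0 (R(J) = 1 - 1 = 0)
H(T, q) = (-9 + T)/q (H(T, q) = (T - 9)/(q + 0) = (-9 + T)/q)
sqrt(27198 + H(-1*(-1)*5, -89)) = sqrt(27198 + (-9 - 1*(-1)*5)/(-89)) = sqrt(27198 - (-9 + 1*5)/89) = sqrt(27198 - (-9 + 5)/89) = sqrt(27198 - 1/89*(-4)) = sqrt(27198 + 4/89) = sqrt(2420626/89) = sqrt(215435714)/89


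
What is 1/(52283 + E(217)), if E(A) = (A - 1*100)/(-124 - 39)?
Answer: 163/8522012 ≈ 1.9127e-5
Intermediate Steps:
E(A) = 100/163 - A/163 (E(A) = (A - 100)/(-163) = (-100 + A)*(-1/163) = 100/163 - A/163)
1/(52283 + E(217)) = 1/(52283 + (100/163 - 1/163*217)) = 1/(52283 + (100/163 - 217/163)) = 1/(52283 - 117/163) = 1/(8522012/163) = 163/8522012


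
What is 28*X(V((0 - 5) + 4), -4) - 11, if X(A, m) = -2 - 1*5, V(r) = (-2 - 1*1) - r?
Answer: -207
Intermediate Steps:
V(r) = -3 - r (V(r) = (-2 - 1) - r = -3 - r)
X(A, m) = -7 (X(A, m) = -2 - 5 = -7)
28*X(V((0 - 5) + 4), -4) - 11 = 28*(-7) - 11 = -196 - 11 = -207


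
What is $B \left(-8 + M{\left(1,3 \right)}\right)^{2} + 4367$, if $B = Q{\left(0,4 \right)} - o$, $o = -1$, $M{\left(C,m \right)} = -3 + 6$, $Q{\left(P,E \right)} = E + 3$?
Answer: $4567$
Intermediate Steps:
$Q{\left(P,E \right)} = 3 + E$
$M{\left(C,m \right)} = 3$
$B = 8$ ($B = \left(3 + 4\right) - -1 = 7 + 1 = 8$)
$B \left(-8 + M{\left(1,3 \right)}\right)^{2} + 4367 = 8 \left(-8 + 3\right)^{2} + 4367 = 8 \left(-5\right)^{2} + 4367 = 8 \cdot 25 + 4367 = 200 + 4367 = 4567$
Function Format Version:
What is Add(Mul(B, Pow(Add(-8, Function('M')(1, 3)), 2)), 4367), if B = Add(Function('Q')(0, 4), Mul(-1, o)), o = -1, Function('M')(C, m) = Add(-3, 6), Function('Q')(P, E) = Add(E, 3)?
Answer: 4567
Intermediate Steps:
Function('Q')(P, E) = Add(3, E)
Function('M')(C, m) = 3
B = 8 (B = Add(Add(3, 4), Mul(-1, -1)) = Add(7, 1) = 8)
Add(Mul(B, Pow(Add(-8, Function('M')(1, 3)), 2)), 4367) = Add(Mul(8, Pow(Add(-8, 3), 2)), 4367) = Add(Mul(8, Pow(-5, 2)), 4367) = Add(Mul(8, 25), 4367) = Add(200, 4367) = 4567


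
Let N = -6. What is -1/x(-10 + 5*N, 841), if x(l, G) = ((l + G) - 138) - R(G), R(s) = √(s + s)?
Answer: -663/437887 - 29*√2/437887 ≈ -0.0016077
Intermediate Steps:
R(s) = √2*√s (R(s) = √(2*s) = √2*√s)
x(l, G) = -138 + G + l - √2*√G (x(l, G) = ((l + G) - 138) - √2*√G = ((G + l) - 138) - √2*√G = (-138 + G + l) - √2*√G = -138 + G + l - √2*√G)
-1/x(-10 + 5*N, 841) = -1/(-138 + 841 + (-10 + 5*(-6)) - √2*√841) = -1/(-138 + 841 + (-10 - 30) - 1*√2*29) = -1/(-138 + 841 - 40 - 29*√2) = -1/(663 - 29*√2)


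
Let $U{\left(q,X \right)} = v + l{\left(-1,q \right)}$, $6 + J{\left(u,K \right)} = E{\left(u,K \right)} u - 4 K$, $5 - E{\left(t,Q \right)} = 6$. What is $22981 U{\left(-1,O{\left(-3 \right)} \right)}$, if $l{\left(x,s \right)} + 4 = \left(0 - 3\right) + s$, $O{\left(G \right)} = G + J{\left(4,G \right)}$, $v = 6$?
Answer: $-45962$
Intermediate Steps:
$E{\left(t,Q \right)} = -1$ ($E{\left(t,Q \right)} = 5 - 6 = -1$)
$J{\left(u,K \right)} = -6 - u - 4 K$ ($J{\left(u,K \right)} = -6 - \left(u + 4 K\right) = -6 - u - 4 K$)
$O{\left(G \right)} = -10 - 3 G$ ($O{\left(G \right)} = G - \left(10 + 4 G\right) = -10 - 3 G$)
$l{\left(x,s \right)} = -7 + s$ ($l{\left(x,s \right)} = -4 + \left(\left(0 - 3\right) + s\right) = -4 + \left(-3 + s\right) = -7 + s$)
$U{\left(q,X \right)} = -1 + q$ ($U{\left(q,X \right)} = 6 + \left(-7 + q\right) = -1 + q$)
$22981 U{\left(-1,O{\left(-3 \right)} \right)} = 22981 \left(-1 - 1\right) = 22981 \left(-2\right) = -45962$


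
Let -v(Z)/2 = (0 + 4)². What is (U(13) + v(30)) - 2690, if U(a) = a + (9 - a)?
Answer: -2713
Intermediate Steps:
U(a) = 9
v(Z) = -32 (v(Z) = -2*(0 + 4)² = -2*4² = -2*16 = -32)
(U(13) + v(30)) - 2690 = (9 - 32) - 2690 = -23 - 2690 = -2713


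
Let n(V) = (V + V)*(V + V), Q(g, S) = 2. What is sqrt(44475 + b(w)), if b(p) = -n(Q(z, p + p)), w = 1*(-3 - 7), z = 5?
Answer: sqrt(44459) ≈ 210.85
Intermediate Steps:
w = -10 (w = 1*(-10) = -10)
n(V) = 4*V**2 (n(V) = (2*V)*(2*V) = 4*V**2)
b(p) = -16 (b(p) = -4*2**2 = -4*4 = -1*16 = -16)
sqrt(44475 + b(w)) = sqrt(44475 - 16) = sqrt(44459)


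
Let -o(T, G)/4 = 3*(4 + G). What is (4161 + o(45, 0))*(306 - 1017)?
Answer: -2924343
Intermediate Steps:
o(T, G) = -48 - 12*G (o(T, G) = -12*(4 + G) = -4*(12 + 3*G) = -48 - 12*G)
(4161 + o(45, 0))*(306 - 1017) = (4161 + (-48 - 12*0))*(306 - 1017) = (4161 + (-48 + 0))*(-711) = (4161 - 48)*(-711) = 4113*(-711) = -2924343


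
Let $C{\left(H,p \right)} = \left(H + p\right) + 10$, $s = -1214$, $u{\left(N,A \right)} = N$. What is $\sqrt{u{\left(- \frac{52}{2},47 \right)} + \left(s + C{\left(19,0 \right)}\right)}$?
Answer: $i \sqrt{1211} \approx 34.799 i$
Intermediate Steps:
$C{\left(H,p \right)} = 10 + H + p$
$\sqrt{u{\left(- \frac{52}{2},47 \right)} + \left(s + C{\left(19,0 \right)}\right)} = \sqrt{- \frac{52}{2} + \left(-1214 + \left(10 + 19 + 0\right)\right)} = \sqrt{\left(-52\right) \frac{1}{2} + \left(-1214 + 29\right)} = \sqrt{-26 - 1185} = \sqrt{-1211} = i \sqrt{1211}$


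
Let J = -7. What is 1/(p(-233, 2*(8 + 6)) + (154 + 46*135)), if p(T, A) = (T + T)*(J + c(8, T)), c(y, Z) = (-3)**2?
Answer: 1/5432 ≈ 0.00018409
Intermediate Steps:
c(y, Z) = 9
p(T, A) = 4*T (p(T, A) = (T + T)*(-7 + 9) = (2*T)*2 = 4*T)
1/(p(-233, 2*(8 + 6)) + (154 + 46*135)) = 1/(4*(-233) + (154 + 46*135)) = 1/(-932 + (154 + 6210)) = 1/(-932 + 6364) = 1/5432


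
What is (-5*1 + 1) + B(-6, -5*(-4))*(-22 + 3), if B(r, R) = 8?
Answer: -156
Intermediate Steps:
(-5*1 + 1) + B(-6, -5*(-4))*(-22 + 3) = (-5*1 + 1) + 8*(-22 + 3) = (-5 + 1) + 8*(-19) = -4 - 152 = -156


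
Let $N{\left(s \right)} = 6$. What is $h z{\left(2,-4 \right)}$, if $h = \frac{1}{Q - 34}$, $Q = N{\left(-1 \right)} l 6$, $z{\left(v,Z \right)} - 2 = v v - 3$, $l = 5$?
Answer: $\frac{3}{146} \approx 0.020548$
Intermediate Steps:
$z{\left(v,Z \right)} = -1 + v^{2}$ ($z{\left(v,Z \right)} = 2 + \left(v v - 3\right) = 2 + \left(v^{2} - 3\right) = 2 + \left(-3 + v^{2}\right) = -1 + v^{2}$)
$Q = 180$ ($Q = 6 \cdot 5 \cdot 6 = 30 \cdot 6 = 180$)
$h = \frac{1}{146}$ ($h = \frac{1}{180 - 34} = \frac{1}{146} \approx 0.0068493$)
$h z{\left(2,-4 \right)} = \frac{-1 + 2^{2}}{146} = \frac{-1 + 4}{146} = \frac{1}{146} \cdot 3 = \frac{3}{146}$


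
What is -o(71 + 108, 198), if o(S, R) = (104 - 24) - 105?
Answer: 25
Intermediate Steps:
o(S, R) = -25 (o(S, R) = 80 - 105 = -25)
-o(71 + 108, 198) = -1*(-25) = 25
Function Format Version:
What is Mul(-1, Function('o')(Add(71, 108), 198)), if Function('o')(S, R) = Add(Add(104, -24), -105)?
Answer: 25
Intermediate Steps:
Function('o')(S, R) = -25 (Function('o')(S, R) = Add(80, -105) = -25)
Mul(-1, Function('o')(Add(71, 108), 198)) = Mul(-1, -25) = 25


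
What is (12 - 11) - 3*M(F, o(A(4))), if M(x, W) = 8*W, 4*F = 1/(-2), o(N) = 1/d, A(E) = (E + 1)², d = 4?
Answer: -5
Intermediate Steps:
A(E) = (1 + E)²
o(N) = ¼ (o(N) = 1/4 = ¼)
F = -⅛ (F = (¼)/(-2) = (¼)*(-½) = -⅛ ≈ -0.12500)
(12 - 11) - 3*M(F, o(A(4))) = (12 - 11) - 24/4 = 1 - 3*2 = 1 - 6 = -5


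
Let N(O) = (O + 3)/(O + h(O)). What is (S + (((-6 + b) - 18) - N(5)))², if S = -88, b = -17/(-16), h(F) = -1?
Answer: 3265249/256 ≈ 12755.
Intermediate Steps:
b = 17/16 (b = -17*(-1/16) = 17/16 ≈ 1.0625)
N(O) = (3 + O)/(-1 + O) (N(O) = (O + 3)/(O - 1) = (3 + O)/(-1 + O))
(S + (((-6 + b) - 18) - N(5)))² = (-88 + (((-6 + 17/16) - 18) - (3 + 5)/(-1 + 5)))² = (-88 + ((-79/16 - 18) - 8/4))² = (-88 + (-367/16 - 8/4))² = (-88 + (-367/16 - 1*2))² = (-88 + (-367/16 - 2))² = (-88 - 399/16)² = (-1807/16)² = 3265249/256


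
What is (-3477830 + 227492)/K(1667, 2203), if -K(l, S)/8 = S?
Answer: 1625169/8812 ≈ 184.43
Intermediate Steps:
K(l, S) = -8*S
(-3477830 + 227492)/K(1667, 2203) = (-3477830 + 227492)/((-8*2203)) = -3250338/(-17624) = -3250338*(-1/17624) = 1625169/8812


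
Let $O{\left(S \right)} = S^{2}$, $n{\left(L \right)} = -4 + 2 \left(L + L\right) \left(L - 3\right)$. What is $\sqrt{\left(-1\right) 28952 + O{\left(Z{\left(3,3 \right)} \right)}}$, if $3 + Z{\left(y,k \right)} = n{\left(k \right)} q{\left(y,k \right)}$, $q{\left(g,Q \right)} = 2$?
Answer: $i \sqrt{28831} \approx 169.8 i$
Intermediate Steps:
$n{\left(L \right)} = -4 + 4 L \left(-3 + L\right)$ ($n{\left(L \right)} = -4 + 2 \cdot 2 L \left(-3 + L\right) = -4 + 4 L \left(-3 + L\right)$)
$Z{\left(y,k \right)} = -11 - 24 k + 8 k^{2}$ ($Z{\left(y,k \right)} = -3 + \left(-4 - 12 k + 4 k^{2}\right) 2 = -3 - \left(8 - 8 k^{2} + 24 k\right) = -11 - 24 k + 8 k^{2}$)
$\sqrt{\left(-1\right) 28952 + O{\left(Z{\left(3,3 \right)} \right)}} = \sqrt{\left(-1\right) 28952 + \left(-11 - 72 + 8 \cdot 3^{2}\right)^{2}} = \sqrt{-28952 + \left(-11 - 72 + 8 \cdot 9\right)^{2}} = \sqrt{-28952 + \left(-11 - 72 + 72\right)^{2}} = \sqrt{-28952 + \left(-11\right)^{2}} = \sqrt{-28952 + 121} = \sqrt{-28831} = i \sqrt{28831}$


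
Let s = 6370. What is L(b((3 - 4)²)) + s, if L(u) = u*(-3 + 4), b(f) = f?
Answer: 6371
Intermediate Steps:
L(u) = u (L(u) = u*1 = u)
L(b((3 - 4)²)) + s = (3 - 4)² + 6370 = (-1)² + 6370 = 1 + 6370 = 6371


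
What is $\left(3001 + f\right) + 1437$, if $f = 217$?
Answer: $4655$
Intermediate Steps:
$\left(3001 + f\right) + 1437 = \left(3001 + 217\right) + 1437 = 3218 + 1437 = 4655$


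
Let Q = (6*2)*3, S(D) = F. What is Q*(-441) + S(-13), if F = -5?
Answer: -15881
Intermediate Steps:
S(D) = -5
Q = 36 (Q = 12*3 = 36)
Q*(-441) + S(-13) = 36*(-441) - 5 = -15876 - 5 = -15881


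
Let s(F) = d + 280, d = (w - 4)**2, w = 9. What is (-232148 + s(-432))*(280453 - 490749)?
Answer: 48755655528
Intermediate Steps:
d = 25 (d = (9 - 4)**2 = 5**2 = 25)
s(F) = 305 (s(F) = 25 + 280 = 305)
(-232148 + s(-432))*(280453 - 490749) = (-232148 + 305)*(280453 - 490749) = -231843*(-210296) = 48755655528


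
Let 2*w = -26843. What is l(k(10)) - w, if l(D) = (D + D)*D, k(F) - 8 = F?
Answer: 28139/2 ≈ 14070.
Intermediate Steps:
w = -26843/2 (w = (½)*(-26843) = -26843/2 ≈ -13422.)
k(F) = 8 + F
l(D) = 2*D² (l(D) = (2*D)*D = 2*D²)
l(k(10)) - w = 2*(8 + 10)² - 1*(-26843/2) = 2*18² + 26843/2 = 2*324 + 26843/2 = 648 + 26843/2 = 28139/2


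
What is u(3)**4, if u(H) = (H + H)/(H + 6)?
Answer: 16/81 ≈ 0.19753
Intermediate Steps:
u(H) = 2*H/(6 + H) (u(H) = (2*H)/(6 + H) = 2*H/(6 + H))
u(3)**4 = (2*3/(6 + 3))**4 = (2*3/9)**4 = (2*3*(1/9))**4 = (2/3)**4 = 16/81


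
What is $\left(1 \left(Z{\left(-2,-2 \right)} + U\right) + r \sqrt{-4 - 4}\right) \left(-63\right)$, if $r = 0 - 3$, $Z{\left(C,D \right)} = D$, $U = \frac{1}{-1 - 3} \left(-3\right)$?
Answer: $\frac{315}{4} + 378 i \sqrt{2} \approx 78.75 + 534.57 i$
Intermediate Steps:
$U = \frac{3}{4}$ ($U = \frac{1}{-4} \left(-3\right) = \left(- \frac{1}{4}\right) \left(-3\right) = \frac{3}{4} \approx 0.75$)
$r = -3$
$\left(1 \left(Z{\left(-2,-2 \right)} + U\right) + r \sqrt{-4 - 4}\right) \left(-63\right) = \left(1 \left(-2 + \frac{3}{4}\right) - 3 \sqrt{-4 - 4}\right) \left(-63\right) = \left(1 \left(- \frac{5}{4}\right) - 3 \sqrt{-8}\right) \left(-63\right) = \left(- \frac{5}{4} - 3 \cdot 2 i \sqrt{2}\right) \left(-63\right) = \left(- \frac{5}{4} - 6 i \sqrt{2}\right) \left(-63\right) = \frac{315}{4} + 378 i \sqrt{2}$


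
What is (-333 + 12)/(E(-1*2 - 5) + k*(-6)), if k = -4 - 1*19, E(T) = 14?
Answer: -321/152 ≈ -2.1118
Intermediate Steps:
k = -23 (k = -4 - 19 = -23)
(-333 + 12)/(E(-1*2 - 5) + k*(-6)) = (-333 + 12)/(14 - 23*(-6)) = -321/(14 + 138) = -321/152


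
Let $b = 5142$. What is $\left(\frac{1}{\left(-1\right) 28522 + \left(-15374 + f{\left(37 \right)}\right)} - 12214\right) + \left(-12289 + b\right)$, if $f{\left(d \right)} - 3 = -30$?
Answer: $- \frac{850393204}{43923} \approx -19361.0$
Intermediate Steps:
$f{\left(d \right)} = -27$ ($f{\left(d \right)} = 3 - 30 = -27$)
$\left(\frac{1}{\left(-1\right) 28522 + \left(-15374 + f{\left(37 \right)}\right)} - 12214\right) + \left(-12289 + b\right) = \left(\frac{1}{\left(-1\right) 28522 - 15401} - 12214\right) + \left(-12289 + 5142\right) = \left(\frac{1}{-28522 - 15401} - 12214\right) - 7147 = \left(\frac{1}{-43923} - 12214\right) - 7147 = \left(- \frac{1}{43923} - 12214\right) - 7147 = - \frac{536475523}{43923} - 7147 = - \frac{850393204}{43923}$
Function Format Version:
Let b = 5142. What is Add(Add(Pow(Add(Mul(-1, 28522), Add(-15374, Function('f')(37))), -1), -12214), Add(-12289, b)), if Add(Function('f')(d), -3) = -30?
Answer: Rational(-850393204, 43923) ≈ -19361.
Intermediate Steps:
Function('f')(d) = -27 (Function('f')(d) = Add(3, -30) = -27)
Add(Add(Pow(Add(Mul(-1, 28522), Add(-15374, Function('f')(37))), -1), -12214), Add(-12289, b)) = Add(Add(Pow(Add(Mul(-1, 28522), Add(-15374, -27)), -1), -12214), Add(-12289, 5142)) = Add(Add(Pow(Add(-28522, -15401), -1), -12214), -7147) = Add(Add(Pow(-43923, -1), -12214), -7147) = Add(Add(Rational(-1, 43923), -12214), -7147) = Add(Rational(-536475523, 43923), -7147) = Rational(-850393204, 43923)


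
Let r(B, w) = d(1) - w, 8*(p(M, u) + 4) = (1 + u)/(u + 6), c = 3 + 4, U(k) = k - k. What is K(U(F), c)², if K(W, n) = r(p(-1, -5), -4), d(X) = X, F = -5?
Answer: 25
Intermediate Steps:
U(k) = 0
c = 7
p(M, u) = -4 + (1 + u)/(8*(6 + u)) (p(M, u) = -4 + ((1 + u)/(u + 6))/8 = -4 + ((1 + u)/(6 + u))/8 = -4 + (1 + u)/(8*(6 + u)))
r(B, w) = 1 - w
K(W, n) = 5 (K(W, n) = 1 - 1*(-4) = 1 + 4 = 5)
K(U(F), c)² = 5² = 25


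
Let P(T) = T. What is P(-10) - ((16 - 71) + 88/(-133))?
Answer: 6073/133 ≈ 45.662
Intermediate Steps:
P(-10) - ((16 - 71) + 88/(-133)) = -10 - ((16 - 71) + 88/(-133)) = -10 - (-55 + 88*(-1/133)) = -10 - (-55 - 88/133) = -10 - 1*(-7403/133) = -10 + 7403/133 = 6073/133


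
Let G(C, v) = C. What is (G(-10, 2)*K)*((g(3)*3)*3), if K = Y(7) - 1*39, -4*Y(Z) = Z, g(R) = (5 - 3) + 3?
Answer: 36675/2 ≈ 18338.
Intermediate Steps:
g(R) = 5 (g(R) = 2 + 3 = 5)
Y(Z) = -Z/4
K = -163/4 (K = -1/4*7 - 1*39 = -7/4 - 39 = -163/4 ≈ -40.750)
(G(-10, 2)*K)*((g(3)*3)*3) = (-10*(-163/4))*((5*3)*3) = 815*(15*3)/2 = (815/2)*45 = 36675/2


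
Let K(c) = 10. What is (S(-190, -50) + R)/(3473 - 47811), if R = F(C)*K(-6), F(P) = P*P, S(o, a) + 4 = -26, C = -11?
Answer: -590/22169 ≈ -0.026614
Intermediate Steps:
S(o, a) = -30 (S(o, a) = -4 - 26 = -30)
F(P) = P²
R = 1210 (R = (-11)²*10 = 121*10 = 1210)
(S(-190, -50) + R)/(3473 - 47811) = (-30 + 1210)/(3473 - 47811) = 1180/(-44338) = 1180*(-1/44338) = -590/22169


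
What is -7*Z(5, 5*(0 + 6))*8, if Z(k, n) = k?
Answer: -280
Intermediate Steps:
-7*Z(5, 5*(0 + 6))*8 = -7*5*8 = -35*8 = -280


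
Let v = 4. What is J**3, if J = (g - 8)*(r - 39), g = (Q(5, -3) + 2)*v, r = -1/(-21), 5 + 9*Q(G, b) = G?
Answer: 0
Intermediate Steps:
Q(G, b) = -5/9 + G/9
r = 1/21 (r = -1*(-1/21) = 1/21 ≈ 0.047619)
g = 8 (g = ((-5/9 + (1/9)*5) + 2)*4 = ((-5/9 + 5/9) + 2)*4 = (0 + 2)*4 = 2*4 = 8)
J = 0 (J = (8 - 8)*(1/21 - 39) = 0*(-818/21) = 0)
J**3 = 0**3 = 0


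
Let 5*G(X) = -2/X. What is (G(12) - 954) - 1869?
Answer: -84691/30 ≈ -2823.0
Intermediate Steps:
G(X) = -2/(5*X) (G(X) = (-2/X)/5 = -2/(5*X))
(G(12) - 954) - 1869 = (-⅖/12 - 954) - 1869 = (-⅖*1/12 - 954) - 1869 = (-1/30 - 954) - 1869 = -28621/30 - 1869 = -84691/30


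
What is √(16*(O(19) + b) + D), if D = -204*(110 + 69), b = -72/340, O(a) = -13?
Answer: 2*I*√66338845/85 ≈ 191.64*I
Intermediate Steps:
b = -18/85 (b = -72*1/340 = -18/85 ≈ -0.21176)
D = -36516 (D = -204*179 = -36516)
√(16*(O(19) + b) + D) = √(16*(-13 - 18/85) - 36516) = √(16*(-1123/85) - 36516) = √(-17968/85 - 36516) = √(-3121828/85) = 2*I*√66338845/85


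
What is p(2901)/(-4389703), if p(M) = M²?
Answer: -8415801/4389703 ≈ -1.9172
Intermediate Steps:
p(2901)/(-4389703) = 2901²/(-4389703) = 8415801*(-1/4389703) = -8415801/4389703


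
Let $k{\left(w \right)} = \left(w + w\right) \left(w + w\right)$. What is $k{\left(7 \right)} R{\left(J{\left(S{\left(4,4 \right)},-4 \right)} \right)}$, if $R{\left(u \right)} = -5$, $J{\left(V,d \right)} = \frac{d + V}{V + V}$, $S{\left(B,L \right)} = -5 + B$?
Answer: $-980$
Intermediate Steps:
$J{\left(V,d \right)} = \frac{V + d}{2 V}$
$k{\left(w \right)} = 4 w^{2}$ ($k{\left(w \right)} = 2 w 2 w = 4 w^{2}$)
$k{\left(7 \right)} R{\left(J{\left(S{\left(4,4 \right)},-4 \right)} \right)} = 4 \cdot 7^{2} \left(-5\right) = 4 \cdot 49 \left(-5\right) = 196 \left(-5\right) = -980$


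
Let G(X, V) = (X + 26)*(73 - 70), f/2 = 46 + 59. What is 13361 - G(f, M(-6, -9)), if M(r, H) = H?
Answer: 12653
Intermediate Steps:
f = 210 (f = 2*(46 + 59) = 2*105 = 210)
G(X, V) = 78 + 3*X (G(X, V) = (26 + X)*3 = 78 + 3*X)
13361 - G(f, M(-6, -9)) = 13361 - (78 + 3*210) = 13361 - (78 + 630) = 13361 - 1*708 = 13361 - 708 = 12653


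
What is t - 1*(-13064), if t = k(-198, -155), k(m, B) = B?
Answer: 12909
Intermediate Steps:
t = -155
t - 1*(-13064) = -155 - 1*(-13064) = -155 + 13064 = 12909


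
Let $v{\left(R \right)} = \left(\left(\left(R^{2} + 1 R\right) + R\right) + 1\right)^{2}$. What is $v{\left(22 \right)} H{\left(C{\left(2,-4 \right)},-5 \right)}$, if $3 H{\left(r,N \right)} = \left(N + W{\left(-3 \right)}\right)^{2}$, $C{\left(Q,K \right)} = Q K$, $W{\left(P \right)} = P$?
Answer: $\frac{17909824}{3} \approx 5.9699 \cdot 10^{6}$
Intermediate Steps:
$C{\left(Q,K \right)} = K Q$
$H{\left(r,N \right)} = \frac{\left(-3 + N\right)^{2}}{3}$ ($H{\left(r,N \right)} = \frac{\left(N - 3\right)^{2}}{3} = \frac{\left(-3 + N\right)^{2}}{3}$)
$v{\left(R \right)} = \left(1 + R^{2} + 2 R\right)^{2}$ ($v{\left(R \right)} = \left(\left(\left(R^{2} + R\right) + R\right) + 1\right)^{2} = \left(\left(\left(R + R^{2}\right) + R\right) + 1\right)^{2} = \left(\left(R^{2} + 2 R\right) + 1\right)^{2} = \left(1 + R^{2} + 2 R\right)^{2}$)
$v{\left(22 \right)} H{\left(C{\left(2,-4 \right)},-5 \right)} = \left(1 + 22^{2} + 2 \cdot 22\right)^{2} \frac{\left(-3 - 5\right)^{2}}{3} = \left(1 + 484 + 44\right)^{2} \frac{\left(-8\right)^{2}}{3} = 529^{2} \cdot \frac{1}{3} \cdot 64 = 279841 \cdot \frac{64}{3} = \frac{17909824}{3}$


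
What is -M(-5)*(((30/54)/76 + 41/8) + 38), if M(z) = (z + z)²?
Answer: -1475125/342 ≈ -4313.2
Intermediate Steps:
M(z) = 4*z² (M(z) = (2*z)² = 4*z²)
-M(-5)*(((30/54)/76 + 41/8) + 38) = -4*(-5)²*(((30/54)/76 + 41/8) + 38) = -4*25*(((30*(1/54))*(1/76) + 41*(⅛)) + 38) = -100*(((5/9)*(1/76) + 41/8) + 38) = -100*((5/684 + 41/8) + 38) = -100*(7021/1368 + 38) = -100*59005/1368 = -1*1475125/342 = -1475125/342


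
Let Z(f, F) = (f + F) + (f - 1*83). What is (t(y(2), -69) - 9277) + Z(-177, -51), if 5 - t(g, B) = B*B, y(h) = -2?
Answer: -14521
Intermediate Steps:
Z(f, F) = -83 + F + 2*f (Z(f, F) = (F + f) + (f - 83) = (F + f) + (-83 + f) = -83 + F + 2*f)
t(g, B) = 5 - B² (t(g, B) = 5 - B*B = 5 - B²)
(t(y(2), -69) - 9277) + Z(-177, -51) = ((5 - 1*(-69)²) - 9277) + (-83 - 51 + 2*(-177)) = ((5 - 1*4761) - 9277) + (-83 - 51 - 354) = ((5 - 4761) - 9277) - 488 = (-4756 - 9277) - 488 = -14033 - 488 = -14521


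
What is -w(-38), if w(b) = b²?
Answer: -1444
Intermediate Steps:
-w(-38) = -1*(-38)² = -1*1444 = -1444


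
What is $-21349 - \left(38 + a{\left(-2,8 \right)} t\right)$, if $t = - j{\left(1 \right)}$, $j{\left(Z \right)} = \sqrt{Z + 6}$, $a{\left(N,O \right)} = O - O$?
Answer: $-21387$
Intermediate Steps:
$a{\left(N,O \right)} = 0$
$j{\left(Z \right)} = \sqrt{6 + Z}$
$t = - \sqrt{7}$ ($t = - \sqrt{6 + 1} = - \sqrt{7} \approx -2.6458$)
$-21349 - \left(38 + a{\left(-2,8 \right)} t\right) = -21349 - \left(38 + 0 \left(- \sqrt{7}\right)\right) = -21349 - \left(38 + 0\right) = -21349 - 38 = -21387$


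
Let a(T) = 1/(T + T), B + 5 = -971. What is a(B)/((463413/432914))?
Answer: -216457/452291088 ≈ -0.00047858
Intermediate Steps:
B = -976 (B = -5 - 971 = -976)
a(T) = 1/(2*T)
a(B)/((463413/432914)) = ((1/2)/(-976))/((463413/432914)) = ((1/2)*(-1/976))/((463413*(1/432914))) = -1/(1952*463413/432914) = -1/1952*432914/463413 = -216457/452291088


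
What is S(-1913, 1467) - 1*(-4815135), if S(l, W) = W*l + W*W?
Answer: 4160853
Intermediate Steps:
S(l, W) = W² + W*l (S(l, W) = W*l + W² = W² + W*l)
S(-1913, 1467) - 1*(-4815135) = 1467*(1467 - 1913) - 1*(-4815135) = 1467*(-446) + 4815135 = -654282 + 4815135 = 4160853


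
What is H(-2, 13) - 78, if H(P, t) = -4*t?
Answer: -130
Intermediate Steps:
H(-2, 13) - 78 = -4*13 - 78 = -52 - 78 = -130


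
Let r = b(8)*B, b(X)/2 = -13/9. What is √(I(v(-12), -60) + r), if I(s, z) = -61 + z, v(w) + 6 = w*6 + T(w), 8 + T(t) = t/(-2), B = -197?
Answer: √4033/3 ≈ 21.169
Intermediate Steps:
b(X) = -26/9 (b(X) = 2*(-13/9) = -26/9)
T(t) = -8 - t/2 (T(t) = -8 + t/(-2) = -8 + t*(-½) = -8 - t/2)
v(w) = -14 + 11*w/2 (v(w) = -6 + (w*6 + (-8 - w/2)) = -6 + (6*w + (-8 - w/2)) = -6 + (-8 + 11*w/2) = -14 + 11*w/2)
r = 5122/9 (r = -26/9*(-197) = 5122/9 ≈ 569.11)
√(I(v(-12), -60) + r) = √((-61 - 60) + 5122/9) = √(-121 + 5122/9) = √(4033/9) = √4033/3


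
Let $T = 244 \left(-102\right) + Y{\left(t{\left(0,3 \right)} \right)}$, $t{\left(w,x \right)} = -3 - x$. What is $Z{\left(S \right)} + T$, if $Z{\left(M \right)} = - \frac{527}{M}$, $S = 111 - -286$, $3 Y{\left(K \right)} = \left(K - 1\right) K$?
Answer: $- \frac{9875505}{397} \approx -24875.0$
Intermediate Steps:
$Y{\left(K \right)} = \frac{K \left(-1 + K\right)}{3}$ ($Y{\left(K \right)} = \frac{\left(K - 1\right) K}{3} = \frac{\left(-1 + K\right) K}{3} = \frac{K \left(-1 + K\right)}{3}$)
$S = 397$ ($S = 111 + 286 = 397$)
$T = -24874$ ($T = 244 \left(-102\right) + \frac{\left(-3 - 3\right) \left(-1 - 6\right)}{3} = -24888 + \frac{\left(-3 - 3\right) \left(-1 - 6\right)}{3} = -24888 + \frac{1}{3} \left(-6\right) \left(-1 - 6\right) = -24888 + \frac{1}{3} \left(-6\right) \left(-7\right) = -24888 + 14 = -24874$)
$Z{\left(S \right)} + T = - \frac{527}{397} - 24874 = - \frac{9875505}{397}$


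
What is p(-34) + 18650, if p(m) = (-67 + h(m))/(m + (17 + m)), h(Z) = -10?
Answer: 951227/51 ≈ 18652.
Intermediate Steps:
p(m) = -77/(17 + 2*m) (p(m) = (-67 - 10)/(m + (17 + m)) = -77/(17 + 2*m))
p(-34) + 18650 = -77/(17 + 2*(-34)) + 18650 = -77/(17 - 68) + 18650 = -77/(-51) + 18650 = -77*(-1/51) + 18650 = 77/51 + 18650 = 951227/51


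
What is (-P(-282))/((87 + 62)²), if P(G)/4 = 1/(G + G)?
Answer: 1/3130341 ≈ 3.1945e-7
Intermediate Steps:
P(G) = 2/G (P(G) = 4/(G + G) = 4/((2*G)) = 4*(1/(2*G)) = 2/G)
(-P(-282))/((87 + 62)²) = (-2/(-282))/((87 + 62)²) = (-2*(-1)/282)/(149²) = -1*(-1/141)/22201 = (1/141)*(1/22201) = 1/3130341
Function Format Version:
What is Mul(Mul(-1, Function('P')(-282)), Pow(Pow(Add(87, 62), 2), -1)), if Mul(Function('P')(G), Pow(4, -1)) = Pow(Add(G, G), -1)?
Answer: Rational(1, 3130341) ≈ 3.1945e-7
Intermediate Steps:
Function('P')(G) = Mul(2, Pow(G, -1)) (Function('P')(G) = Mul(4, Pow(Add(G, G), -1)) = Mul(4, Pow(Mul(2, G), -1)) = Mul(4, Mul(Rational(1, 2), Pow(G, -1))) = Mul(2, Pow(G, -1)))
Mul(Mul(-1, Function('P')(-282)), Pow(Pow(Add(87, 62), 2), -1)) = Mul(Mul(-1, Mul(2, Pow(-282, -1))), Pow(Pow(Add(87, 62), 2), -1)) = Mul(Mul(-1, Mul(2, Rational(-1, 282))), Pow(Pow(149, 2), -1)) = Mul(Mul(-1, Rational(-1, 141)), Pow(22201, -1)) = Mul(Rational(1, 141), Rational(1, 22201)) = Rational(1, 3130341)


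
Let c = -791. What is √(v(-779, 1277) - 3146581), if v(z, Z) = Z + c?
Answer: I*√3146095 ≈ 1773.7*I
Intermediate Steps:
v(z, Z) = -791 + Z (v(z, Z) = Z - 791 = -791 + Z)
√(v(-779, 1277) - 3146581) = √((-791 + 1277) - 3146581) = √(486 - 3146581) = √(-3146095) = I*√3146095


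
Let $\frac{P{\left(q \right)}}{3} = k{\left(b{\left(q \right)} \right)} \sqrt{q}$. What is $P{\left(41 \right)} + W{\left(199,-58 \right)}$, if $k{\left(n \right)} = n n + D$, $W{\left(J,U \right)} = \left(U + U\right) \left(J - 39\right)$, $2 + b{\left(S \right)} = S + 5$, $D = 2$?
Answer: $-18560 + 5814 \sqrt{41} \approx 18668.0$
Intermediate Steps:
$b{\left(S \right)} = 3 + S$ ($b{\left(S \right)} = -2 + \left(S + 5\right) = -2 + \left(5 + S\right) = 3 + S$)
$W{\left(J,U \right)} = 2 U \left(-39 + J\right)$
$k{\left(n \right)} = 2 + n^{2}$ ($k{\left(n \right)} = n n + 2 = n^{2} + 2 = 2 + n^{2}$)
$P{\left(q \right)} = 3 \sqrt{q} \left(2 + \left(3 + q\right)^{2}\right)$ ($P{\left(q \right)} = 3 \left(2 + \left(3 + q\right)^{2}\right) \sqrt{q} = 3 \sqrt{q} \left(2 + \left(3 + q\right)^{2}\right)$)
$P{\left(41 \right)} + W{\left(199,-58 \right)} = 3 \sqrt{41} \left(2 + \left(3 + 41\right)^{2}\right) + 2 \left(-58\right) \left(-39 + 199\right) = 3 \sqrt{41} \left(2 + 44^{2}\right) + 2 \left(-58\right) 160 = 3 \sqrt{41} \left(2 + 1936\right) - 18560 = 3 \sqrt{41} \cdot 1938 - 18560 = 5814 \sqrt{41} - 18560 = -18560 + 5814 \sqrt{41}$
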